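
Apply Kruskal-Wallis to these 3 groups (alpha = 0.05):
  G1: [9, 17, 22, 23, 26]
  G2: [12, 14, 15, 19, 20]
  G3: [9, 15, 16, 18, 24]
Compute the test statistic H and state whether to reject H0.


Step 1: Combine all N = 15 observations and assign midranks.
sorted (value, group, rank): (9,G1,1.5), (9,G3,1.5), (12,G2,3), (14,G2,4), (15,G2,5.5), (15,G3,5.5), (16,G3,7), (17,G1,8), (18,G3,9), (19,G2,10), (20,G2,11), (22,G1,12), (23,G1,13), (24,G3,14), (26,G1,15)
Step 2: Sum ranks within each group.
R_1 = 49.5 (n_1 = 5)
R_2 = 33.5 (n_2 = 5)
R_3 = 37 (n_3 = 5)
Step 3: H = 12/(N(N+1)) * sum(R_i^2/n_i) - 3(N+1)
     = 12/(15*16) * (49.5^2/5 + 33.5^2/5 + 37^2/5) - 3*16
     = 0.050000 * 988.3 - 48
     = 1.415000.
Step 4: Ties present; correction factor C = 1 - 12/(15^3 - 15) = 0.996429. Corrected H = 1.415000 / 0.996429 = 1.420072.
Step 5: Under H0, H ~ chi^2(2); p-value = 0.491627.
Step 6: alpha = 0.05. fail to reject H0.

H = 1.4201, df = 2, p = 0.491627, fail to reject H0.


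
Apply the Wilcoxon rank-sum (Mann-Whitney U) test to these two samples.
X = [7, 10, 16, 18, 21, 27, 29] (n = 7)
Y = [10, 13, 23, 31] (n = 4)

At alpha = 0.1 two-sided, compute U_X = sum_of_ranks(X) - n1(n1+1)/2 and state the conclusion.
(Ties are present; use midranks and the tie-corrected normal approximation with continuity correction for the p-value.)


Step 1: Combine and sort all 11 observations; assign midranks.
sorted (value, group): (7,X), (10,X), (10,Y), (13,Y), (16,X), (18,X), (21,X), (23,Y), (27,X), (29,X), (31,Y)
ranks: 7->1, 10->2.5, 10->2.5, 13->4, 16->5, 18->6, 21->7, 23->8, 27->9, 29->10, 31->11
Step 2: Rank sum for X: R1 = 1 + 2.5 + 5 + 6 + 7 + 9 + 10 = 40.5.
Step 3: U_X = R1 - n1(n1+1)/2 = 40.5 - 7*8/2 = 40.5 - 28 = 12.5.
       U_Y = n1*n2 - U_X = 28 - 12.5 = 15.5.
Step 4: Ties are present, so use the tie-corrected normal approximation (with continuity correction) for the p-value.
Step 5: p-value = 0.849769; compare to alpha = 0.1. fail to reject H0.

U_X = 12.5, p = 0.849769, fail to reject H0 at alpha = 0.1.


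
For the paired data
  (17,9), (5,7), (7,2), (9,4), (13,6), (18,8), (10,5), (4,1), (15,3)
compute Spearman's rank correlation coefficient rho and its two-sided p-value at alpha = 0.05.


Step 1: Rank x and y separately (midranks; no ties here).
rank(x): 17->8, 5->2, 7->3, 9->4, 13->6, 18->9, 10->5, 4->1, 15->7
rank(y): 9->9, 7->7, 2->2, 4->4, 6->6, 8->8, 5->5, 1->1, 3->3
Step 2: d_i = R_x(i) - R_y(i); compute d_i^2.
  (8-9)^2=1, (2-7)^2=25, (3-2)^2=1, (4-4)^2=0, (6-6)^2=0, (9-8)^2=1, (5-5)^2=0, (1-1)^2=0, (7-3)^2=16
sum(d^2) = 44.
Step 3: rho = 1 - 6*44 / (9*(9^2 - 1)) = 1 - 264/720 = 0.633333.
Step 4: Under H0, t = rho * sqrt((n-2)/(1-rho^2)) = 2.1653 ~ t(7).
Step 5: Two-sided p-value from the t-distribution with 7 df = 0.067086.
Step 6: alpha = 0.05. fail to reject H0.

rho = 0.6333, p = 0.067086, fail to reject H0 at alpha = 0.05.


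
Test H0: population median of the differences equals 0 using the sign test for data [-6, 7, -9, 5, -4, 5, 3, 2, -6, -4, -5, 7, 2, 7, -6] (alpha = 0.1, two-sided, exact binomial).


Step 1: Discard zero differences. Original n = 15; n_eff = number of nonzero differences = 15.
Nonzero differences (with sign): -6, +7, -9, +5, -4, +5, +3, +2, -6, -4, -5, +7, +2, +7, -6
Step 2: Count signs: positive = 8, negative = 7.
Step 3: Under H0: P(positive) = 0.5, so the number of positives S ~ Bin(15, 0.5).
Step 4: Two-sided exact p-value = sum of Bin(15,0.5) probabilities at or below the observed probability = 1.000000.
Step 5: alpha = 0.1. fail to reject H0.

n_eff = 15, pos = 8, neg = 7, p = 1.000000, fail to reject H0.


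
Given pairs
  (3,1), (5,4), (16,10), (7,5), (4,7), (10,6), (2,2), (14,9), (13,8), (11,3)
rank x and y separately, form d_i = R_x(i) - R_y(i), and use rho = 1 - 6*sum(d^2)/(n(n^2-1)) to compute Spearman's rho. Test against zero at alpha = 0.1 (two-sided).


Step 1: Rank x and y separately (midranks; no ties here).
rank(x): 3->2, 5->4, 16->10, 7->5, 4->3, 10->6, 2->1, 14->9, 13->8, 11->7
rank(y): 1->1, 4->4, 10->10, 5->5, 7->7, 6->6, 2->2, 9->9, 8->8, 3->3
Step 2: d_i = R_x(i) - R_y(i); compute d_i^2.
  (2-1)^2=1, (4-4)^2=0, (10-10)^2=0, (5-5)^2=0, (3-7)^2=16, (6-6)^2=0, (1-2)^2=1, (9-9)^2=0, (8-8)^2=0, (7-3)^2=16
sum(d^2) = 34.
Step 3: rho = 1 - 6*34 / (10*(10^2 - 1)) = 1 - 204/990 = 0.793939.
Step 4: Under H0, t = rho * sqrt((n-2)/(1-rho^2)) = 3.6934 ~ t(8).
Step 5: Two-sided p-value from the t-distribution with 8 df = 0.006100.
Step 6: alpha = 0.1. reject H0.

rho = 0.7939, p = 0.006100, reject H0 at alpha = 0.1.


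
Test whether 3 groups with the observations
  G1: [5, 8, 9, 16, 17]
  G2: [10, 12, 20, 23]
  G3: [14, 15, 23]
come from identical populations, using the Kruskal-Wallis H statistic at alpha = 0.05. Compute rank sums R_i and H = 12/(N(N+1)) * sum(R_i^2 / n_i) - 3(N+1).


Step 1: Combine all N = 12 observations and assign midranks.
sorted (value, group, rank): (5,G1,1), (8,G1,2), (9,G1,3), (10,G2,4), (12,G2,5), (14,G3,6), (15,G3,7), (16,G1,8), (17,G1,9), (20,G2,10), (23,G2,11.5), (23,G3,11.5)
Step 2: Sum ranks within each group.
R_1 = 23 (n_1 = 5)
R_2 = 30.5 (n_2 = 4)
R_3 = 24.5 (n_3 = 3)
Step 3: H = 12/(N(N+1)) * sum(R_i^2/n_i) - 3(N+1)
     = 12/(12*13) * (23^2/5 + 30.5^2/4 + 24.5^2/3) - 3*13
     = 0.076923 * 538.446 - 39
     = 2.418910.
Step 4: Ties present; correction factor C = 1 - 6/(12^3 - 12) = 0.996503. Corrected H = 2.418910 / 0.996503 = 2.427398.
Step 5: Under H0, H ~ chi^2(2); p-value = 0.297096.
Step 6: alpha = 0.05. fail to reject H0.

H = 2.4274, df = 2, p = 0.297096, fail to reject H0.


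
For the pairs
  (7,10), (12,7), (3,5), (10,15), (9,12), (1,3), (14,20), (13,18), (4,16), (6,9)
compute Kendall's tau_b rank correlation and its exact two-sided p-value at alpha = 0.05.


Step 1: Enumerate the 45 unordered pairs (i,j) with i<j and classify each by sign(x_j-x_i) * sign(y_j-y_i).
  (1,2):dx=+5,dy=-3->D; (1,3):dx=-4,dy=-5->C; (1,4):dx=+3,dy=+5->C; (1,5):dx=+2,dy=+2->C
  (1,6):dx=-6,dy=-7->C; (1,7):dx=+7,dy=+10->C; (1,8):dx=+6,dy=+8->C; (1,9):dx=-3,dy=+6->D
  (1,10):dx=-1,dy=-1->C; (2,3):dx=-9,dy=-2->C; (2,4):dx=-2,dy=+8->D; (2,5):dx=-3,dy=+5->D
  (2,6):dx=-11,dy=-4->C; (2,7):dx=+2,dy=+13->C; (2,8):dx=+1,dy=+11->C; (2,9):dx=-8,dy=+9->D
  (2,10):dx=-6,dy=+2->D; (3,4):dx=+7,dy=+10->C; (3,5):dx=+6,dy=+7->C; (3,6):dx=-2,dy=-2->C
  (3,7):dx=+11,dy=+15->C; (3,8):dx=+10,dy=+13->C; (3,9):dx=+1,dy=+11->C; (3,10):dx=+3,dy=+4->C
  (4,5):dx=-1,dy=-3->C; (4,6):dx=-9,dy=-12->C; (4,7):dx=+4,dy=+5->C; (4,8):dx=+3,dy=+3->C
  (4,9):dx=-6,dy=+1->D; (4,10):dx=-4,dy=-6->C; (5,6):dx=-8,dy=-9->C; (5,7):dx=+5,dy=+8->C
  (5,8):dx=+4,dy=+6->C; (5,9):dx=-5,dy=+4->D; (5,10):dx=-3,dy=-3->C; (6,7):dx=+13,dy=+17->C
  (6,8):dx=+12,dy=+15->C; (6,9):dx=+3,dy=+13->C; (6,10):dx=+5,dy=+6->C; (7,8):dx=-1,dy=-2->C
  (7,9):dx=-10,dy=-4->C; (7,10):dx=-8,dy=-11->C; (8,9):dx=-9,dy=-2->C; (8,10):dx=-7,dy=-9->C
  (9,10):dx=+2,dy=-7->D
Step 2: C = 36, D = 9, total pairs = 45.
Step 3: tau = (C - D)/(n(n-1)/2) = (36 - 9)/45 = 0.600000.
Step 4: Exact two-sided p-value (enumerate n! = 3628800 permutations of y under H0): p = 0.016666.
Step 5: alpha = 0.05. reject H0.

tau_b = 0.6000 (C=36, D=9), p = 0.016666, reject H0.


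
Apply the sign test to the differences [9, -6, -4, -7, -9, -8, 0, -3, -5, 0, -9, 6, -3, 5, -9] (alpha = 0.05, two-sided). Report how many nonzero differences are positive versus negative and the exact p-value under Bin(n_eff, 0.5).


Step 1: Discard zero differences. Original n = 15; n_eff = number of nonzero differences = 13.
Nonzero differences (with sign): +9, -6, -4, -7, -9, -8, -3, -5, -9, +6, -3, +5, -9
Step 2: Count signs: positive = 3, negative = 10.
Step 3: Under H0: P(positive) = 0.5, so the number of positives S ~ Bin(13, 0.5).
Step 4: Two-sided exact p-value = sum of Bin(13,0.5) probabilities at or below the observed probability = 0.092285.
Step 5: alpha = 0.05. fail to reject H0.

n_eff = 13, pos = 3, neg = 10, p = 0.092285, fail to reject H0.


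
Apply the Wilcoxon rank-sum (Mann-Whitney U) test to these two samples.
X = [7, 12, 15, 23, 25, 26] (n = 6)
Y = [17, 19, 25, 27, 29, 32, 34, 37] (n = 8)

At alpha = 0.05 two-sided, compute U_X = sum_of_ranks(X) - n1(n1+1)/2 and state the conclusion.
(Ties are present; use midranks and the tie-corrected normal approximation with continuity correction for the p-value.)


Step 1: Combine and sort all 14 observations; assign midranks.
sorted (value, group): (7,X), (12,X), (15,X), (17,Y), (19,Y), (23,X), (25,X), (25,Y), (26,X), (27,Y), (29,Y), (32,Y), (34,Y), (37,Y)
ranks: 7->1, 12->2, 15->3, 17->4, 19->5, 23->6, 25->7.5, 25->7.5, 26->9, 27->10, 29->11, 32->12, 34->13, 37->14
Step 2: Rank sum for X: R1 = 1 + 2 + 3 + 6 + 7.5 + 9 = 28.5.
Step 3: U_X = R1 - n1(n1+1)/2 = 28.5 - 6*7/2 = 28.5 - 21 = 7.5.
       U_Y = n1*n2 - U_X = 48 - 7.5 = 40.5.
Step 4: Ties are present, so use the tie-corrected normal approximation (with continuity correction) for the p-value.
Step 5: p-value = 0.038653; compare to alpha = 0.05. reject H0.

U_X = 7.5, p = 0.038653, reject H0 at alpha = 0.05.


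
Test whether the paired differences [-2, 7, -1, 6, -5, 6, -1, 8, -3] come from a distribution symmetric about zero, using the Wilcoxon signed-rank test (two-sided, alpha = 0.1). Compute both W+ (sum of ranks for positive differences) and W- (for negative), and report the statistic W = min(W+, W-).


Step 1: Drop any zero differences (none here) and take |d_i|.
|d| = [2, 7, 1, 6, 5, 6, 1, 8, 3]
Step 2: Midrank |d_i| (ties get averaged ranks).
ranks: |2|->3, |7|->8, |1|->1.5, |6|->6.5, |5|->5, |6|->6.5, |1|->1.5, |8|->9, |3|->4
Step 3: Attach original signs; sum ranks with positive sign and with negative sign.
W+ = 8 + 6.5 + 6.5 + 9 = 30
W- = 3 + 1.5 + 5 + 1.5 + 4 = 15
(Check: W+ + W- = 45 should equal n(n+1)/2 = 45.)
Step 4: Test statistic W = min(W+, W-) = 15.
Step 5: Ties in |d|, so use the tie-corrected normal approximation.
        E[W] = n(n+1)/4 = 9*10/4 = 22.5.
        Tie groups: |d|=1 (t=2), |d|=6 (t=2); sum(t^3 - t) = 12.
        Var[W] = n(n+1)(2n+1)/24 - sum(t^3-t)/48 = 1710/24 - 12/48 = 71.
        z = (W - E[W]) / sqrt(Var[W]) = (15 - 22.5) / 8.4261 = -0.8901.
        Two-sided p = 2*Phi(z) = 0.373420.
Step 6: alpha = 0.1. fail to reject H0.

W+ = 30, W- = 15, W = min = 15, p = 0.373420, fail to reject H0.


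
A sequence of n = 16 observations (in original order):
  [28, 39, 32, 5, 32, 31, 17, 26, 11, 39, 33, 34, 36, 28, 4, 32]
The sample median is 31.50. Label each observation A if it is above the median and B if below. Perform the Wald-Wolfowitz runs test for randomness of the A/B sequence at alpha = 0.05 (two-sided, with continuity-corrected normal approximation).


Step 1: Compute median = 31.50; label A = above, B = below.
Labels in order: BAABABBBBAAAABBA  (n_A = 8, n_B = 8)
Step 2: Count runs R = 8.
Step 3: Under H0 (random ordering), E[R] = 2*n_A*n_B/(n_A+n_B) + 1 = 2*8*8/16 + 1 = 9.0000.
        Var[R] = 2*n_A*n_B*(2*n_A*n_B - n_A - n_B) / ((n_A+n_B)^2 * (n_A+n_B-1)) = 14336/3840 = 3.7333.
        SD[R] = 1.9322.
Step 4: Continuity-corrected z = (R + 0.5 - E[R]) / SD[R] = (8 + 0.5 - 9.0000) / 1.9322 = -0.2588.
Step 5: Two-sided p-value via normal approximation = 2*(1 - Phi(|z|)) = 0.795809.
Step 6: alpha = 0.05. fail to reject H0.

R = 8, z = -0.2588, p = 0.795809, fail to reject H0.


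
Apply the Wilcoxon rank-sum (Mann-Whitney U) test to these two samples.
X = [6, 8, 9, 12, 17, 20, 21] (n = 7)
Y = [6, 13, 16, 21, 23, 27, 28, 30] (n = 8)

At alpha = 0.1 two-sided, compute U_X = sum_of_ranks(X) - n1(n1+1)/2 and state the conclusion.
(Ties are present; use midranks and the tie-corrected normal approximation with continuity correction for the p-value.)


Step 1: Combine and sort all 15 observations; assign midranks.
sorted (value, group): (6,X), (6,Y), (8,X), (9,X), (12,X), (13,Y), (16,Y), (17,X), (20,X), (21,X), (21,Y), (23,Y), (27,Y), (28,Y), (30,Y)
ranks: 6->1.5, 6->1.5, 8->3, 9->4, 12->5, 13->6, 16->7, 17->8, 20->9, 21->10.5, 21->10.5, 23->12, 27->13, 28->14, 30->15
Step 2: Rank sum for X: R1 = 1.5 + 3 + 4 + 5 + 8 + 9 + 10.5 = 41.
Step 3: U_X = R1 - n1(n1+1)/2 = 41 - 7*8/2 = 41 - 28 = 13.
       U_Y = n1*n2 - U_X = 56 - 13 = 43.
Step 4: Ties are present, so use the tie-corrected normal approximation (with continuity correction) for the p-value.
Step 5: p-value = 0.092753; compare to alpha = 0.1. reject H0.

U_X = 13, p = 0.092753, reject H0 at alpha = 0.1.


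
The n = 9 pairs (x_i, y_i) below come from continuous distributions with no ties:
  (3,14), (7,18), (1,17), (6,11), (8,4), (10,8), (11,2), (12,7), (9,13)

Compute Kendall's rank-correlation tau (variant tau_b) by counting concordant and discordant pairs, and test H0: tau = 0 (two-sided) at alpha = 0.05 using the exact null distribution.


Step 1: Enumerate the 36 unordered pairs (i,j) with i<j and classify each by sign(x_j-x_i) * sign(y_j-y_i).
  (1,2):dx=+4,dy=+4->C; (1,3):dx=-2,dy=+3->D; (1,4):dx=+3,dy=-3->D; (1,5):dx=+5,dy=-10->D
  (1,6):dx=+7,dy=-6->D; (1,7):dx=+8,dy=-12->D; (1,8):dx=+9,dy=-7->D; (1,9):dx=+6,dy=-1->D
  (2,3):dx=-6,dy=-1->C; (2,4):dx=-1,dy=-7->C; (2,5):dx=+1,dy=-14->D; (2,6):dx=+3,dy=-10->D
  (2,7):dx=+4,dy=-16->D; (2,8):dx=+5,dy=-11->D; (2,9):dx=+2,dy=-5->D; (3,4):dx=+5,dy=-6->D
  (3,5):dx=+7,dy=-13->D; (3,6):dx=+9,dy=-9->D; (3,7):dx=+10,dy=-15->D; (3,8):dx=+11,dy=-10->D
  (3,9):dx=+8,dy=-4->D; (4,5):dx=+2,dy=-7->D; (4,6):dx=+4,dy=-3->D; (4,7):dx=+5,dy=-9->D
  (4,8):dx=+6,dy=-4->D; (4,9):dx=+3,dy=+2->C; (5,6):dx=+2,dy=+4->C; (5,7):dx=+3,dy=-2->D
  (5,8):dx=+4,dy=+3->C; (5,9):dx=+1,dy=+9->C; (6,7):dx=+1,dy=-6->D; (6,8):dx=+2,dy=-1->D
  (6,9):dx=-1,dy=+5->D; (7,8):dx=+1,dy=+5->C; (7,9):dx=-2,dy=+11->D; (8,9):dx=-3,dy=+6->D
Step 2: C = 8, D = 28, total pairs = 36.
Step 3: tau = (C - D)/(n(n-1)/2) = (8 - 28)/36 = -0.555556.
Step 4: Exact two-sided p-value (enumerate n! = 362880 permutations of y under H0): p = 0.044615.
Step 5: alpha = 0.05. reject H0.

tau_b = -0.5556 (C=8, D=28), p = 0.044615, reject H0.


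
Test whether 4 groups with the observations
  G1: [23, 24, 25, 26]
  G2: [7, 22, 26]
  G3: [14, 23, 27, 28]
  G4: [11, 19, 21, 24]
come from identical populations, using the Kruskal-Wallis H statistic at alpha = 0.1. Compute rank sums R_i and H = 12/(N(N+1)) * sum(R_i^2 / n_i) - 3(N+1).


Step 1: Combine all N = 15 observations and assign midranks.
sorted (value, group, rank): (7,G2,1), (11,G4,2), (14,G3,3), (19,G4,4), (21,G4,5), (22,G2,6), (23,G1,7.5), (23,G3,7.5), (24,G1,9.5), (24,G4,9.5), (25,G1,11), (26,G1,12.5), (26,G2,12.5), (27,G3,14), (28,G3,15)
Step 2: Sum ranks within each group.
R_1 = 40.5 (n_1 = 4)
R_2 = 19.5 (n_2 = 3)
R_3 = 39.5 (n_3 = 4)
R_4 = 20.5 (n_4 = 4)
Step 3: H = 12/(N(N+1)) * sum(R_i^2/n_i) - 3(N+1)
     = 12/(15*16) * (40.5^2/4 + 19.5^2/3 + 39.5^2/4 + 20.5^2/4) - 3*16
     = 0.050000 * 1031.94 - 48
     = 3.596875.
Step 4: Ties present; correction factor C = 1 - 18/(15^3 - 15) = 0.994643. Corrected H = 3.596875 / 0.994643 = 3.616248.
Step 5: Under H0, H ~ chi^2(3); p-value = 0.305995.
Step 6: alpha = 0.1. fail to reject H0.

H = 3.6162, df = 3, p = 0.305995, fail to reject H0.


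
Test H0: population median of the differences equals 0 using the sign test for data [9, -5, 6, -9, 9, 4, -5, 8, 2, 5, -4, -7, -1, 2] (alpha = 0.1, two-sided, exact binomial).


Step 1: Discard zero differences. Original n = 14; n_eff = number of nonzero differences = 14.
Nonzero differences (with sign): +9, -5, +6, -9, +9, +4, -5, +8, +2, +5, -4, -7, -1, +2
Step 2: Count signs: positive = 8, negative = 6.
Step 3: Under H0: P(positive) = 0.5, so the number of positives S ~ Bin(14, 0.5).
Step 4: Two-sided exact p-value = sum of Bin(14,0.5) probabilities at or below the observed probability = 0.790527.
Step 5: alpha = 0.1. fail to reject H0.

n_eff = 14, pos = 8, neg = 6, p = 0.790527, fail to reject H0.


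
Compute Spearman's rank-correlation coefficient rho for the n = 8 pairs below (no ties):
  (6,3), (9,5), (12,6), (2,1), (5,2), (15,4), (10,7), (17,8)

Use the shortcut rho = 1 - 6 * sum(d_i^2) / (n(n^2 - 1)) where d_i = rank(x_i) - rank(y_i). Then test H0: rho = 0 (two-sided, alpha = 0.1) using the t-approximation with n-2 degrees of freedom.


Step 1: Rank x and y separately (midranks; no ties here).
rank(x): 6->3, 9->4, 12->6, 2->1, 5->2, 15->7, 10->5, 17->8
rank(y): 3->3, 5->5, 6->6, 1->1, 2->2, 4->4, 7->7, 8->8
Step 2: d_i = R_x(i) - R_y(i); compute d_i^2.
  (3-3)^2=0, (4-5)^2=1, (6-6)^2=0, (1-1)^2=0, (2-2)^2=0, (7-4)^2=9, (5-7)^2=4, (8-8)^2=0
sum(d^2) = 14.
Step 3: rho = 1 - 6*14 / (8*(8^2 - 1)) = 1 - 84/504 = 0.833333.
Step 4: Under H0, t = rho * sqrt((n-2)/(1-rho^2)) = 3.6927 ~ t(6).
Step 5: Two-sided p-value from the t-distribution with 6 df = 0.010176.
Step 6: alpha = 0.1. reject H0.

rho = 0.8333, p = 0.010176, reject H0 at alpha = 0.1.


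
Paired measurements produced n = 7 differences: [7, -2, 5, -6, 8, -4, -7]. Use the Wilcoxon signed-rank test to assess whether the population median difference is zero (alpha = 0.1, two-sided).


Step 1: Drop any zero differences (none here) and take |d_i|.
|d| = [7, 2, 5, 6, 8, 4, 7]
Step 2: Midrank |d_i| (ties get averaged ranks).
ranks: |7|->5.5, |2|->1, |5|->3, |6|->4, |8|->7, |4|->2, |7|->5.5
Step 3: Attach original signs; sum ranks with positive sign and with negative sign.
W+ = 5.5 + 3 + 7 = 15.5
W- = 1 + 4 + 2 + 5.5 = 12.5
(Check: W+ + W- = 28 should equal n(n+1)/2 = 28.)
Step 4: Test statistic W = min(W+, W-) = 12.5.
Step 5: Ties in |d|, so use the tie-corrected normal approximation.
        E[W] = n(n+1)/4 = 7*8/4 = 14.
        Tie groups: |d|=7 (t=2); sum(t^3 - t) = 6.
        Var[W] = n(n+1)(2n+1)/24 - sum(t^3-t)/48 = 840/24 - 6/48 = 34.875.
        z = (W - E[W]) / sqrt(Var[W]) = (12.5 - 14) / 5.9055 = -0.2540.
        Two-sided p = 2*Phi(z) = 0.799495.
Step 6: alpha = 0.1. fail to reject H0.

W+ = 15.5, W- = 12.5, W = min = 12.5, p = 0.799495, fail to reject H0.


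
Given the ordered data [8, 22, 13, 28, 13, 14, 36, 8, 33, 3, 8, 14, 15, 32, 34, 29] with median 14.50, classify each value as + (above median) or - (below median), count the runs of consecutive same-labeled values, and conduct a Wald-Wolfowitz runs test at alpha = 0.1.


Step 1: Compute median = 14.50; label A = above, B = below.
Labels in order: BABABBABABBBAAAA  (n_A = 8, n_B = 8)
Step 2: Count runs R = 10.
Step 3: Under H0 (random ordering), E[R] = 2*n_A*n_B/(n_A+n_B) + 1 = 2*8*8/16 + 1 = 9.0000.
        Var[R] = 2*n_A*n_B*(2*n_A*n_B - n_A - n_B) / ((n_A+n_B)^2 * (n_A+n_B-1)) = 14336/3840 = 3.7333.
        SD[R] = 1.9322.
Step 4: Continuity-corrected z = (R - 0.5 - E[R]) / SD[R] = (10 - 0.5 - 9.0000) / 1.9322 = 0.2588.
Step 5: Two-sided p-value via normal approximation = 2*(1 - Phi(|z|)) = 0.795809.
Step 6: alpha = 0.1. fail to reject H0.

R = 10, z = 0.2588, p = 0.795809, fail to reject H0.


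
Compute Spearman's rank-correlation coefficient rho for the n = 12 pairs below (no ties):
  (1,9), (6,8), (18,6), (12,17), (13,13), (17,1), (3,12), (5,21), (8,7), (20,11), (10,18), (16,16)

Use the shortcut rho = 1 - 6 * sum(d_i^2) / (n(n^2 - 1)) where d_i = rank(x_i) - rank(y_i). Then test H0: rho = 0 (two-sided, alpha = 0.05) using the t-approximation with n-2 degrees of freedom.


Step 1: Rank x and y separately (midranks; no ties here).
rank(x): 1->1, 6->4, 18->11, 12->7, 13->8, 17->10, 3->2, 5->3, 8->5, 20->12, 10->6, 16->9
rank(y): 9->5, 8->4, 6->2, 17->10, 13->8, 1->1, 12->7, 21->12, 7->3, 11->6, 18->11, 16->9
Step 2: d_i = R_x(i) - R_y(i); compute d_i^2.
  (1-5)^2=16, (4-4)^2=0, (11-2)^2=81, (7-10)^2=9, (8-8)^2=0, (10-1)^2=81, (2-7)^2=25, (3-12)^2=81, (5-3)^2=4, (12-6)^2=36, (6-11)^2=25, (9-9)^2=0
sum(d^2) = 358.
Step 3: rho = 1 - 6*358 / (12*(12^2 - 1)) = 1 - 2148/1716 = -0.251748.
Step 4: Under H0, t = rho * sqrt((n-2)/(1-rho^2)) = -0.8226 ~ t(10).
Step 5: Two-sided p-value from the t-distribution with 10 df = 0.429919.
Step 6: alpha = 0.05. fail to reject H0.

rho = -0.2517, p = 0.429919, fail to reject H0 at alpha = 0.05.


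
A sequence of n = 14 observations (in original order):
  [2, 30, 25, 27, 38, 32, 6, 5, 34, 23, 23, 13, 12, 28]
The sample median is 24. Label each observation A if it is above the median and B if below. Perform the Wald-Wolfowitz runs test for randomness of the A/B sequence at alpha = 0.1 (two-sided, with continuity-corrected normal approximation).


Step 1: Compute median = 24; label A = above, B = below.
Labels in order: BAAAAABBABBBBA  (n_A = 7, n_B = 7)
Step 2: Count runs R = 6.
Step 3: Under H0 (random ordering), E[R] = 2*n_A*n_B/(n_A+n_B) + 1 = 2*7*7/14 + 1 = 8.0000.
        Var[R] = 2*n_A*n_B*(2*n_A*n_B - n_A - n_B) / ((n_A+n_B)^2 * (n_A+n_B-1)) = 8232/2548 = 3.2308.
        SD[R] = 1.7974.
Step 4: Continuity-corrected z = (R + 0.5 - E[R]) / SD[R] = (6 + 0.5 - 8.0000) / 1.7974 = -0.8345.
Step 5: Two-sided p-value via normal approximation = 2*(1 - Phi(|z|)) = 0.403986.
Step 6: alpha = 0.1. fail to reject H0.

R = 6, z = -0.8345, p = 0.403986, fail to reject H0.


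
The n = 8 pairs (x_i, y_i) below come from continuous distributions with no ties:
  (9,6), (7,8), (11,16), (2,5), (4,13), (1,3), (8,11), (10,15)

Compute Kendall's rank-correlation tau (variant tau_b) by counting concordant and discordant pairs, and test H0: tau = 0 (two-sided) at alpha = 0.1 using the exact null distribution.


Step 1: Enumerate the 28 unordered pairs (i,j) with i<j and classify each by sign(x_j-x_i) * sign(y_j-y_i).
  (1,2):dx=-2,dy=+2->D; (1,3):dx=+2,dy=+10->C; (1,4):dx=-7,dy=-1->C; (1,5):dx=-5,dy=+7->D
  (1,6):dx=-8,dy=-3->C; (1,7):dx=-1,dy=+5->D; (1,8):dx=+1,dy=+9->C; (2,3):dx=+4,dy=+8->C
  (2,4):dx=-5,dy=-3->C; (2,5):dx=-3,dy=+5->D; (2,6):dx=-6,dy=-5->C; (2,7):dx=+1,dy=+3->C
  (2,8):dx=+3,dy=+7->C; (3,4):dx=-9,dy=-11->C; (3,5):dx=-7,dy=-3->C; (3,6):dx=-10,dy=-13->C
  (3,7):dx=-3,dy=-5->C; (3,8):dx=-1,dy=-1->C; (4,5):dx=+2,dy=+8->C; (4,6):dx=-1,dy=-2->C
  (4,7):dx=+6,dy=+6->C; (4,8):dx=+8,dy=+10->C; (5,6):dx=-3,dy=-10->C; (5,7):dx=+4,dy=-2->D
  (5,8):dx=+6,dy=+2->C; (6,7):dx=+7,dy=+8->C; (6,8):dx=+9,dy=+12->C; (7,8):dx=+2,dy=+4->C
Step 2: C = 23, D = 5, total pairs = 28.
Step 3: tau = (C - D)/(n(n-1)/2) = (23 - 5)/28 = 0.642857.
Step 4: Exact two-sided p-value (enumerate n! = 40320 permutations of y under H0): p = 0.031151.
Step 5: alpha = 0.1. reject H0.

tau_b = 0.6429 (C=23, D=5), p = 0.031151, reject H0.


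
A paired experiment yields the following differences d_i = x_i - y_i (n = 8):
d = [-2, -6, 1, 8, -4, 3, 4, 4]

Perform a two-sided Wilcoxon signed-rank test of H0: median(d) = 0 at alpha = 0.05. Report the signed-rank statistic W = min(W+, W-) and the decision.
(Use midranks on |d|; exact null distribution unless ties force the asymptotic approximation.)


Step 1: Drop any zero differences (none here) and take |d_i|.
|d| = [2, 6, 1, 8, 4, 3, 4, 4]
Step 2: Midrank |d_i| (ties get averaged ranks).
ranks: |2|->2, |6|->7, |1|->1, |8|->8, |4|->5, |3|->3, |4|->5, |4|->5
Step 3: Attach original signs; sum ranks with positive sign and with negative sign.
W+ = 1 + 8 + 3 + 5 + 5 = 22
W- = 2 + 7 + 5 = 14
(Check: W+ + W- = 36 should equal n(n+1)/2 = 36.)
Step 4: Test statistic W = min(W+, W-) = 14.
Step 5: Ties in |d|, so use the tie-corrected normal approximation.
        E[W] = n(n+1)/4 = 8*9/4 = 18.
        Tie groups: |d|=4 (t=3); sum(t^3 - t) = 24.
        Var[W] = n(n+1)(2n+1)/24 - sum(t^3-t)/48 = 1224/24 - 24/48 = 50.5.
        z = (W - E[W]) / sqrt(Var[W]) = (14 - 18) / 7.1063 = -0.5629.
        Two-sided p = 2*Phi(z) = 0.573518.
Step 6: alpha = 0.05. fail to reject H0.

W+ = 22, W- = 14, W = min = 14, p = 0.573518, fail to reject H0.


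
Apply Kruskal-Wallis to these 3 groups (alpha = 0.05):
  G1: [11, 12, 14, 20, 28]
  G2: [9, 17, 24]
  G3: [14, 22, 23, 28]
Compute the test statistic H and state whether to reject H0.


Step 1: Combine all N = 12 observations and assign midranks.
sorted (value, group, rank): (9,G2,1), (11,G1,2), (12,G1,3), (14,G1,4.5), (14,G3,4.5), (17,G2,6), (20,G1,7), (22,G3,8), (23,G3,9), (24,G2,10), (28,G1,11.5), (28,G3,11.5)
Step 2: Sum ranks within each group.
R_1 = 28 (n_1 = 5)
R_2 = 17 (n_2 = 3)
R_3 = 33 (n_3 = 4)
Step 3: H = 12/(N(N+1)) * sum(R_i^2/n_i) - 3(N+1)
     = 12/(12*13) * (28^2/5 + 17^2/3 + 33^2/4) - 3*13
     = 0.076923 * 525.383 - 39
     = 1.414103.
Step 4: Ties present; correction factor C = 1 - 12/(12^3 - 12) = 0.993007. Corrected H = 1.414103 / 0.993007 = 1.424061.
Step 5: Under H0, H ~ chi^2(2); p-value = 0.490647.
Step 6: alpha = 0.05. fail to reject H0.

H = 1.4241, df = 2, p = 0.490647, fail to reject H0.


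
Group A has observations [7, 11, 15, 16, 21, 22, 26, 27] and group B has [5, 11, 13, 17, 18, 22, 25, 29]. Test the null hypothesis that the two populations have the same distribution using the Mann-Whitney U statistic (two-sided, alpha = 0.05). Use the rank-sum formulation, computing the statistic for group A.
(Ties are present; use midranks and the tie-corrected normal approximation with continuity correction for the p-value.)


Step 1: Combine and sort all 16 observations; assign midranks.
sorted (value, group): (5,Y), (7,X), (11,X), (11,Y), (13,Y), (15,X), (16,X), (17,Y), (18,Y), (21,X), (22,X), (22,Y), (25,Y), (26,X), (27,X), (29,Y)
ranks: 5->1, 7->2, 11->3.5, 11->3.5, 13->5, 15->6, 16->7, 17->8, 18->9, 21->10, 22->11.5, 22->11.5, 25->13, 26->14, 27->15, 29->16
Step 2: Rank sum for X: R1 = 2 + 3.5 + 6 + 7 + 10 + 11.5 + 14 + 15 = 69.
Step 3: U_X = R1 - n1(n1+1)/2 = 69 - 8*9/2 = 69 - 36 = 33.
       U_Y = n1*n2 - U_X = 64 - 33 = 31.
Step 4: Ties are present, so use the tie-corrected normal approximation (with continuity correction) for the p-value.
Step 5: p-value = 0.958060; compare to alpha = 0.05. fail to reject H0.

U_X = 33, p = 0.958060, fail to reject H0 at alpha = 0.05.


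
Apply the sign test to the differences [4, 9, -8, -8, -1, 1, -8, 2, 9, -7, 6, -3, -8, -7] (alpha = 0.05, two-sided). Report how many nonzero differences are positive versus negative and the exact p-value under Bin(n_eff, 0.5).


Step 1: Discard zero differences. Original n = 14; n_eff = number of nonzero differences = 14.
Nonzero differences (with sign): +4, +9, -8, -8, -1, +1, -8, +2, +9, -7, +6, -3, -8, -7
Step 2: Count signs: positive = 6, negative = 8.
Step 3: Under H0: P(positive) = 0.5, so the number of positives S ~ Bin(14, 0.5).
Step 4: Two-sided exact p-value = sum of Bin(14,0.5) probabilities at or below the observed probability = 0.790527.
Step 5: alpha = 0.05. fail to reject H0.

n_eff = 14, pos = 6, neg = 8, p = 0.790527, fail to reject H0.


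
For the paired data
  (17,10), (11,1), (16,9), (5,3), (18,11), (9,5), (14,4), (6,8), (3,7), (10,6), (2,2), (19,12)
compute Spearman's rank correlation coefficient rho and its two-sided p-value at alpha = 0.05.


Step 1: Rank x and y separately (midranks; no ties here).
rank(x): 17->10, 11->7, 16->9, 5->3, 18->11, 9->5, 14->8, 6->4, 3->2, 10->6, 2->1, 19->12
rank(y): 10->10, 1->1, 9->9, 3->3, 11->11, 5->5, 4->4, 8->8, 7->7, 6->6, 2->2, 12->12
Step 2: d_i = R_x(i) - R_y(i); compute d_i^2.
  (10-10)^2=0, (7-1)^2=36, (9-9)^2=0, (3-3)^2=0, (11-11)^2=0, (5-5)^2=0, (8-4)^2=16, (4-8)^2=16, (2-7)^2=25, (6-6)^2=0, (1-2)^2=1, (12-12)^2=0
sum(d^2) = 94.
Step 3: rho = 1 - 6*94 / (12*(12^2 - 1)) = 1 - 564/1716 = 0.671329.
Step 4: Under H0, t = rho * sqrt((n-2)/(1-rho^2)) = 2.8643 ~ t(10).
Step 5: Two-sided p-value from the t-distribution with 10 df = 0.016831.
Step 6: alpha = 0.05. reject H0.

rho = 0.6713, p = 0.016831, reject H0 at alpha = 0.05.


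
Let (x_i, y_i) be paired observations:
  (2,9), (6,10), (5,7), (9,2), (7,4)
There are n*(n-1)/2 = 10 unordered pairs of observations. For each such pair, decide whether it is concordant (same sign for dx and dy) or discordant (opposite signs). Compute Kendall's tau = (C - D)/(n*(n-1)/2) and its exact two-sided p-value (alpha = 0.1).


Step 1: Enumerate the 10 unordered pairs (i,j) with i<j and classify each by sign(x_j-x_i) * sign(y_j-y_i).
  (1,2):dx=+4,dy=+1->C; (1,3):dx=+3,dy=-2->D; (1,4):dx=+7,dy=-7->D; (1,5):dx=+5,dy=-5->D
  (2,3):dx=-1,dy=-3->C; (2,4):dx=+3,dy=-8->D; (2,5):dx=+1,dy=-6->D; (3,4):dx=+4,dy=-5->D
  (3,5):dx=+2,dy=-3->D; (4,5):dx=-2,dy=+2->D
Step 2: C = 2, D = 8, total pairs = 10.
Step 3: tau = (C - D)/(n(n-1)/2) = (2 - 8)/10 = -0.600000.
Step 4: Exact two-sided p-value (enumerate n! = 120 permutations of y under H0): p = 0.233333.
Step 5: alpha = 0.1. fail to reject H0.

tau_b = -0.6000 (C=2, D=8), p = 0.233333, fail to reject H0.


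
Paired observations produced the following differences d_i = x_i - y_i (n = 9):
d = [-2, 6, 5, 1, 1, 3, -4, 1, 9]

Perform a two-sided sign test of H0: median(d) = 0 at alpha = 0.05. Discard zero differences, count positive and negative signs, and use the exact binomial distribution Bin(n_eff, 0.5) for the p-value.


Step 1: Discard zero differences. Original n = 9; n_eff = number of nonzero differences = 9.
Nonzero differences (with sign): -2, +6, +5, +1, +1, +3, -4, +1, +9
Step 2: Count signs: positive = 7, negative = 2.
Step 3: Under H0: P(positive) = 0.5, so the number of positives S ~ Bin(9, 0.5).
Step 4: Two-sided exact p-value = sum of Bin(9,0.5) probabilities at or below the observed probability = 0.179688.
Step 5: alpha = 0.05. fail to reject H0.

n_eff = 9, pos = 7, neg = 2, p = 0.179688, fail to reject H0.


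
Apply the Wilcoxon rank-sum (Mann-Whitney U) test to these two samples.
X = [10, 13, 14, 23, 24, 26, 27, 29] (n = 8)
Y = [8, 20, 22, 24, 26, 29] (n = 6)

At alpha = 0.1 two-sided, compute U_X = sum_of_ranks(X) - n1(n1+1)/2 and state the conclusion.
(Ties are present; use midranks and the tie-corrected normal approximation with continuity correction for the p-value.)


Step 1: Combine and sort all 14 observations; assign midranks.
sorted (value, group): (8,Y), (10,X), (13,X), (14,X), (20,Y), (22,Y), (23,X), (24,X), (24,Y), (26,X), (26,Y), (27,X), (29,X), (29,Y)
ranks: 8->1, 10->2, 13->3, 14->4, 20->5, 22->6, 23->7, 24->8.5, 24->8.5, 26->10.5, 26->10.5, 27->12, 29->13.5, 29->13.5
Step 2: Rank sum for X: R1 = 2 + 3 + 4 + 7 + 8.5 + 10.5 + 12 + 13.5 = 60.5.
Step 3: U_X = R1 - n1(n1+1)/2 = 60.5 - 8*9/2 = 60.5 - 36 = 24.5.
       U_Y = n1*n2 - U_X = 48 - 24.5 = 23.5.
Step 4: Ties are present, so use the tie-corrected normal approximation (with continuity correction) for the p-value.
Step 5: p-value = 1.000000; compare to alpha = 0.1. fail to reject H0.

U_X = 24.5, p = 1.000000, fail to reject H0 at alpha = 0.1.


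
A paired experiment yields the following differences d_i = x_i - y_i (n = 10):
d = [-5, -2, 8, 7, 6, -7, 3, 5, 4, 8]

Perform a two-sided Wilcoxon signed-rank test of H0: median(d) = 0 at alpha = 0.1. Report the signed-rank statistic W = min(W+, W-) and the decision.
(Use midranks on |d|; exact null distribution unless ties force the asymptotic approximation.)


Step 1: Drop any zero differences (none here) and take |d_i|.
|d| = [5, 2, 8, 7, 6, 7, 3, 5, 4, 8]
Step 2: Midrank |d_i| (ties get averaged ranks).
ranks: |5|->4.5, |2|->1, |8|->9.5, |7|->7.5, |6|->6, |7|->7.5, |3|->2, |5|->4.5, |4|->3, |8|->9.5
Step 3: Attach original signs; sum ranks with positive sign and with negative sign.
W+ = 9.5 + 7.5 + 6 + 2 + 4.5 + 3 + 9.5 = 42
W- = 4.5 + 1 + 7.5 = 13
(Check: W+ + W- = 55 should equal n(n+1)/2 = 55.)
Step 4: Test statistic W = min(W+, W-) = 13.
Step 5: Ties in |d|, so use the tie-corrected normal approximation.
        E[W] = n(n+1)/4 = 10*11/4 = 27.5.
        Tie groups: |d|=5 (t=2), |d|=7 (t=2), |d|=8 (t=2); sum(t^3 - t) = 18.
        Var[W] = n(n+1)(2n+1)/24 - sum(t^3-t)/48 = 2310/24 - 18/48 = 95.875.
        z = (W - E[W]) / sqrt(Var[W]) = (13 - 27.5) / 9.7916 = -1.4809.
        Two-sided p = 2*Phi(z) = 0.138643.
Step 6: alpha = 0.1. fail to reject H0.

W+ = 42, W- = 13, W = min = 13, p = 0.138643, fail to reject H0.


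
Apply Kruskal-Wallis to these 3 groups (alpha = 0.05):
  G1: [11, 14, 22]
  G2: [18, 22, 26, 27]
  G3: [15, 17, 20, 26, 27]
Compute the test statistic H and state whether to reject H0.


Step 1: Combine all N = 12 observations and assign midranks.
sorted (value, group, rank): (11,G1,1), (14,G1,2), (15,G3,3), (17,G3,4), (18,G2,5), (20,G3,6), (22,G1,7.5), (22,G2,7.5), (26,G2,9.5), (26,G3,9.5), (27,G2,11.5), (27,G3,11.5)
Step 2: Sum ranks within each group.
R_1 = 10.5 (n_1 = 3)
R_2 = 33.5 (n_2 = 4)
R_3 = 34 (n_3 = 5)
Step 3: H = 12/(N(N+1)) * sum(R_i^2/n_i) - 3(N+1)
     = 12/(12*13) * (10.5^2/3 + 33.5^2/4 + 34^2/5) - 3*13
     = 0.076923 * 548.513 - 39
     = 3.193269.
Step 4: Ties present; correction factor C = 1 - 18/(12^3 - 12) = 0.989510. Corrected H = 3.193269 / 0.989510 = 3.227120.
Step 5: Under H0, H ~ chi^2(2); p-value = 0.199177.
Step 6: alpha = 0.05. fail to reject H0.

H = 3.2271, df = 2, p = 0.199177, fail to reject H0.


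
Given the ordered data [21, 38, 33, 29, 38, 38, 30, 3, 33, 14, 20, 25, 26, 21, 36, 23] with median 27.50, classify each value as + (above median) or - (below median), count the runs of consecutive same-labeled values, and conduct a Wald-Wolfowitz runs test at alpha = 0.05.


Step 1: Compute median = 27.50; label A = above, B = below.
Labels in order: BAAAAAABABBBBBAB  (n_A = 8, n_B = 8)
Step 2: Count runs R = 7.
Step 3: Under H0 (random ordering), E[R] = 2*n_A*n_B/(n_A+n_B) + 1 = 2*8*8/16 + 1 = 9.0000.
        Var[R] = 2*n_A*n_B*(2*n_A*n_B - n_A - n_B) / ((n_A+n_B)^2 * (n_A+n_B-1)) = 14336/3840 = 3.7333.
        SD[R] = 1.9322.
Step 4: Continuity-corrected z = (R + 0.5 - E[R]) / SD[R] = (7 + 0.5 - 9.0000) / 1.9322 = -0.7763.
Step 5: Two-sided p-value via normal approximation = 2*(1 - Phi(|z|)) = 0.437558.
Step 6: alpha = 0.05. fail to reject H0.

R = 7, z = -0.7763, p = 0.437558, fail to reject H0.


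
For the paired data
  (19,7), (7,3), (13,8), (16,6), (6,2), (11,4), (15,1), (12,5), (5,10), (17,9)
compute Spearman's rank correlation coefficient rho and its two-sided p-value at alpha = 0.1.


Step 1: Rank x and y separately (midranks; no ties here).
rank(x): 19->10, 7->3, 13->6, 16->8, 6->2, 11->4, 15->7, 12->5, 5->1, 17->9
rank(y): 7->7, 3->3, 8->8, 6->6, 2->2, 4->4, 1->1, 5->5, 10->10, 9->9
Step 2: d_i = R_x(i) - R_y(i); compute d_i^2.
  (10-7)^2=9, (3-3)^2=0, (6-8)^2=4, (8-6)^2=4, (2-2)^2=0, (4-4)^2=0, (7-1)^2=36, (5-5)^2=0, (1-10)^2=81, (9-9)^2=0
sum(d^2) = 134.
Step 3: rho = 1 - 6*134 / (10*(10^2 - 1)) = 1 - 804/990 = 0.187879.
Step 4: Under H0, t = rho * sqrt((n-2)/(1-rho^2)) = 0.5410 ~ t(8).
Step 5: Two-sided p-value from the t-distribution with 8 df = 0.603218.
Step 6: alpha = 0.1. fail to reject H0.

rho = 0.1879, p = 0.603218, fail to reject H0 at alpha = 0.1.


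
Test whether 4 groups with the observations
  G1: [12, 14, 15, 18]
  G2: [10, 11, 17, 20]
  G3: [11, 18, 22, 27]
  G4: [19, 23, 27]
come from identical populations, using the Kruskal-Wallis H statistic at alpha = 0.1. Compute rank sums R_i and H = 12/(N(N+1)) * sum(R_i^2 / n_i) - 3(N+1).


Step 1: Combine all N = 15 observations and assign midranks.
sorted (value, group, rank): (10,G2,1), (11,G2,2.5), (11,G3,2.5), (12,G1,4), (14,G1,5), (15,G1,6), (17,G2,7), (18,G1,8.5), (18,G3,8.5), (19,G4,10), (20,G2,11), (22,G3,12), (23,G4,13), (27,G3,14.5), (27,G4,14.5)
Step 2: Sum ranks within each group.
R_1 = 23.5 (n_1 = 4)
R_2 = 21.5 (n_2 = 4)
R_3 = 37.5 (n_3 = 4)
R_4 = 37.5 (n_4 = 3)
Step 3: H = 12/(N(N+1)) * sum(R_i^2/n_i) - 3(N+1)
     = 12/(15*16) * (23.5^2/4 + 21.5^2/4 + 37.5^2/4 + 37.5^2/3) - 3*16
     = 0.050000 * 1073.94 - 48
     = 5.696875.
Step 4: Ties present; correction factor C = 1 - 18/(15^3 - 15) = 0.994643. Corrected H = 5.696875 / 0.994643 = 5.727558.
Step 5: Under H0, H ~ chi^2(3); p-value = 0.125644.
Step 6: alpha = 0.1. fail to reject H0.

H = 5.7276, df = 3, p = 0.125644, fail to reject H0.


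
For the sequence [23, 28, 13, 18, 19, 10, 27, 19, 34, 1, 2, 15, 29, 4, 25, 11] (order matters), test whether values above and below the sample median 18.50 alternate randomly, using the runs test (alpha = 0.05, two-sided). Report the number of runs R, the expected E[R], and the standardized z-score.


Step 1: Compute median = 18.50; label A = above, B = below.
Labels in order: AABBABAAABBBABAB  (n_A = 8, n_B = 8)
Step 2: Count runs R = 10.
Step 3: Under H0 (random ordering), E[R] = 2*n_A*n_B/(n_A+n_B) + 1 = 2*8*8/16 + 1 = 9.0000.
        Var[R] = 2*n_A*n_B*(2*n_A*n_B - n_A - n_B) / ((n_A+n_B)^2 * (n_A+n_B-1)) = 14336/3840 = 3.7333.
        SD[R] = 1.9322.
Step 4: Continuity-corrected z = (R - 0.5 - E[R]) / SD[R] = (10 - 0.5 - 9.0000) / 1.9322 = 0.2588.
Step 5: Two-sided p-value via normal approximation = 2*(1 - Phi(|z|)) = 0.795809.
Step 6: alpha = 0.05. fail to reject H0.

R = 10, z = 0.2588, p = 0.795809, fail to reject H0.


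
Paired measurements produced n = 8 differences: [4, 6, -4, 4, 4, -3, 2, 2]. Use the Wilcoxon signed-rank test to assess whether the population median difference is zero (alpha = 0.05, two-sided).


Step 1: Drop any zero differences (none here) and take |d_i|.
|d| = [4, 6, 4, 4, 4, 3, 2, 2]
Step 2: Midrank |d_i| (ties get averaged ranks).
ranks: |4|->5.5, |6|->8, |4|->5.5, |4|->5.5, |4|->5.5, |3|->3, |2|->1.5, |2|->1.5
Step 3: Attach original signs; sum ranks with positive sign and with negative sign.
W+ = 5.5 + 8 + 5.5 + 5.5 + 1.5 + 1.5 = 27.5
W- = 5.5 + 3 = 8.5
(Check: W+ + W- = 36 should equal n(n+1)/2 = 36.)
Step 4: Test statistic W = min(W+, W-) = 8.5.
Step 5: Ties in |d|, so use the tie-corrected normal approximation.
        E[W] = n(n+1)/4 = 8*9/4 = 18.
        Tie groups: |d|=2 (t=2), |d|=4 (t=4); sum(t^3 - t) = 66.
        Var[W] = n(n+1)(2n+1)/24 - sum(t^3-t)/48 = 1224/24 - 66/48 = 49.625.
        z = (W - E[W]) / sqrt(Var[W]) = (8.5 - 18) / 7.0445 = -1.3486.
        Two-sided p = 2*Phi(z) = 0.177475.
Step 6: alpha = 0.05. fail to reject H0.

W+ = 27.5, W- = 8.5, W = min = 8.5, p = 0.177475, fail to reject H0.


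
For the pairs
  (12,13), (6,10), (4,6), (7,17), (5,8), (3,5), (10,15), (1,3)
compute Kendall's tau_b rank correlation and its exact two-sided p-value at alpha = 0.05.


Step 1: Enumerate the 28 unordered pairs (i,j) with i<j and classify each by sign(x_j-x_i) * sign(y_j-y_i).
  (1,2):dx=-6,dy=-3->C; (1,3):dx=-8,dy=-7->C; (1,4):dx=-5,dy=+4->D; (1,5):dx=-7,dy=-5->C
  (1,6):dx=-9,dy=-8->C; (1,7):dx=-2,dy=+2->D; (1,8):dx=-11,dy=-10->C; (2,3):dx=-2,dy=-4->C
  (2,4):dx=+1,dy=+7->C; (2,5):dx=-1,dy=-2->C; (2,6):dx=-3,dy=-5->C; (2,7):dx=+4,dy=+5->C
  (2,8):dx=-5,dy=-7->C; (3,4):dx=+3,dy=+11->C; (3,5):dx=+1,dy=+2->C; (3,6):dx=-1,dy=-1->C
  (3,7):dx=+6,dy=+9->C; (3,8):dx=-3,dy=-3->C; (4,5):dx=-2,dy=-9->C; (4,6):dx=-4,dy=-12->C
  (4,7):dx=+3,dy=-2->D; (4,8):dx=-6,dy=-14->C; (5,6):dx=-2,dy=-3->C; (5,7):dx=+5,dy=+7->C
  (5,8):dx=-4,dy=-5->C; (6,7):dx=+7,dy=+10->C; (6,8):dx=-2,dy=-2->C; (7,8):dx=-9,dy=-12->C
Step 2: C = 25, D = 3, total pairs = 28.
Step 3: tau = (C - D)/(n(n-1)/2) = (25 - 3)/28 = 0.785714.
Step 4: Exact two-sided p-value (enumerate n! = 40320 permutations of y under H0): p = 0.005506.
Step 5: alpha = 0.05. reject H0.

tau_b = 0.7857 (C=25, D=3), p = 0.005506, reject H0.


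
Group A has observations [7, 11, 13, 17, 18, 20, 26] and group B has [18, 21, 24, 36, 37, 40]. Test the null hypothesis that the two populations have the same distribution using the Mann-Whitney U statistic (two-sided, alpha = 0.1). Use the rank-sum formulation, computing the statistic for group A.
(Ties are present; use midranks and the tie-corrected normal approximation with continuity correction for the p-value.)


Step 1: Combine and sort all 13 observations; assign midranks.
sorted (value, group): (7,X), (11,X), (13,X), (17,X), (18,X), (18,Y), (20,X), (21,Y), (24,Y), (26,X), (36,Y), (37,Y), (40,Y)
ranks: 7->1, 11->2, 13->3, 17->4, 18->5.5, 18->5.5, 20->7, 21->8, 24->9, 26->10, 36->11, 37->12, 40->13
Step 2: Rank sum for X: R1 = 1 + 2 + 3 + 4 + 5.5 + 7 + 10 = 32.5.
Step 3: U_X = R1 - n1(n1+1)/2 = 32.5 - 7*8/2 = 32.5 - 28 = 4.5.
       U_Y = n1*n2 - U_X = 42 - 4.5 = 37.5.
Step 4: Ties are present, so use the tie-corrected normal approximation (with continuity correction) for the p-value.
Step 5: p-value = 0.022087; compare to alpha = 0.1. reject H0.

U_X = 4.5, p = 0.022087, reject H0 at alpha = 0.1.


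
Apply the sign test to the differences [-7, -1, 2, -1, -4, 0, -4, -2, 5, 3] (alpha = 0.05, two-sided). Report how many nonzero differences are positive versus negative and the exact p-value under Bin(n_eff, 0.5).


Step 1: Discard zero differences. Original n = 10; n_eff = number of nonzero differences = 9.
Nonzero differences (with sign): -7, -1, +2, -1, -4, -4, -2, +5, +3
Step 2: Count signs: positive = 3, negative = 6.
Step 3: Under H0: P(positive) = 0.5, so the number of positives S ~ Bin(9, 0.5).
Step 4: Two-sided exact p-value = sum of Bin(9,0.5) probabilities at or below the observed probability = 0.507812.
Step 5: alpha = 0.05. fail to reject H0.

n_eff = 9, pos = 3, neg = 6, p = 0.507812, fail to reject H0.
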